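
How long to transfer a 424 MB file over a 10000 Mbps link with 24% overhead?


Effective throughput = 10000 * (1 - 24/100) = 7600 Mbps
File size in Mb = 424 * 8 = 3392 Mb
Time = 3392 / 7600
Time = 0.4463 seconds


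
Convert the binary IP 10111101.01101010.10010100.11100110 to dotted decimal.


10111101 = 189
01101010 = 106
10010100 = 148
11100110 = 230
IP: 189.106.148.230


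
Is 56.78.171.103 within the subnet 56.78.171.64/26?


Subnet network: 56.78.171.64
Test IP AND mask: 56.78.171.64
Yes, 56.78.171.103 is in 56.78.171.64/26


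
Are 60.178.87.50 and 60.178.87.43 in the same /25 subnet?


Mask: 255.255.255.128
60.178.87.50 AND mask = 60.178.87.0
60.178.87.43 AND mask = 60.178.87.0
Yes, same subnet (60.178.87.0)


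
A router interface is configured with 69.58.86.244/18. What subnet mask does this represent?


/18 means 18 network bits, 14 host bits
Binary: 11111111111111111100000000000000
Mask: 255.255.192.0


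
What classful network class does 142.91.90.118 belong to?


First octet: 142
Binary: 10001110
10xxxxxx -> Class B (128-191)
Class B, default mask 255.255.0.0 (/16)


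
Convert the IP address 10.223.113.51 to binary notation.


10 = 00001010
223 = 11011111
113 = 01110001
51 = 00110011
Binary: 00001010.11011111.01110001.00110011


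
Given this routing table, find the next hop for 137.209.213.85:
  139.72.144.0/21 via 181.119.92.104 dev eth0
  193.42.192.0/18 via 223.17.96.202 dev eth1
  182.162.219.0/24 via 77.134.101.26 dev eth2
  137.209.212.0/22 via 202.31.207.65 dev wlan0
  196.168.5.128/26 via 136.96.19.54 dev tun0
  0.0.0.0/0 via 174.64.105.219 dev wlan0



Longest prefix match for 137.209.213.85:
  /21 139.72.144.0: no
  /18 193.42.192.0: no
  /24 182.162.219.0: no
  /22 137.209.212.0: MATCH
  /26 196.168.5.128: no
  /0 0.0.0.0: MATCH
Selected: next-hop 202.31.207.65 via wlan0 (matched /22)


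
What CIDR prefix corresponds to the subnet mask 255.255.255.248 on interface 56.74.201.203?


Binary: 11111111.11111111.11111111.11111000
Count leading 1s
Prefix: /29


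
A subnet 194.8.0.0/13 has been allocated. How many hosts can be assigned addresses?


Host bits = 32 - 13 = 19
Total addresses = 2^19 = 524288
Usable = total - 2 (network and broadcast)
Usable hosts: 524286


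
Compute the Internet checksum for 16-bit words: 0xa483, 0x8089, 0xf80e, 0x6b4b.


Sum all words (with carry folding):
+ 0xa483 = 0xa483
+ 0x8089 = 0x250d
+ 0xf80e = 0x1d1c
+ 0x6b4b = 0x8867
One's complement: ~0x8867
Checksum = 0x7798


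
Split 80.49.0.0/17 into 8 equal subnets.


New prefix = 17 + 3 = 20
Each subnet has 4096 addresses
  80.49.0.0/20
  80.49.16.0/20
  80.49.32.0/20
  80.49.48.0/20
  80.49.64.0/20
  80.49.80.0/20
  80.49.96.0/20
  80.49.112.0/20
Subnets: 80.49.0.0/20, 80.49.16.0/20, 80.49.32.0/20, 80.49.48.0/20, 80.49.64.0/20, 80.49.80.0/20, 80.49.96.0/20, 80.49.112.0/20


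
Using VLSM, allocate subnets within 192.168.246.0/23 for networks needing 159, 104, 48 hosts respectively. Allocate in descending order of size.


159 hosts -> /24 (254 usable): 192.168.246.0/24
104 hosts -> /25 (126 usable): 192.168.247.0/25
48 hosts -> /26 (62 usable): 192.168.247.128/26
Allocation: 192.168.246.0/24 (159 hosts, 254 usable); 192.168.247.0/25 (104 hosts, 126 usable); 192.168.247.128/26 (48 hosts, 62 usable)


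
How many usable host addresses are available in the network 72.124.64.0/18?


Host bits = 32 - 18 = 14
Total addresses = 2^14 = 16384
Usable = total - 2 (network and broadcast)
Usable hosts: 16382


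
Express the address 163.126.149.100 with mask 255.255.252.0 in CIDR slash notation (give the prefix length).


Binary: 11111111.11111111.11111100.00000000
Count leading 1s
Prefix: /22


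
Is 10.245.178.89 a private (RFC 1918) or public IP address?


RFC 1918 private ranges:
  10.0.0.0/8 (10.0.0.0 - 10.255.255.255)
  172.16.0.0/12 (172.16.0.0 - 172.31.255.255)
  192.168.0.0/16 (192.168.0.0 - 192.168.255.255)
Private (in 10.0.0.0/8)


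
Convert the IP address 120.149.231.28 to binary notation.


120 = 01111000
149 = 10010101
231 = 11100111
28 = 00011100
Binary: 01111000.10010101.11100111.00011100


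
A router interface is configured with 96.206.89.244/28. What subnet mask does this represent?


/28 means 28 network bits, 4 host bits
Binary: 11111111111111111111111111110000
Mask: 255.255.255.240


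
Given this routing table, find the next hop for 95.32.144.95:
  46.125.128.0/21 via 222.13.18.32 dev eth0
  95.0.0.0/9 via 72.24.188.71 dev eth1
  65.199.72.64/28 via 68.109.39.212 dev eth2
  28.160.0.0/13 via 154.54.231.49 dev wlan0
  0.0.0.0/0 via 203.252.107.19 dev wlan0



Longest prefix match for 95.32.144.95:
  /21 46.125.128.0: no
  /9 95.0.0.0: MATCH
  /28 65.199.72.64: no
  /13 28.160.0.0: no
  /0 0.0.0.0: MATCH
Selected: next-hop 72.24.188.71 via eth1 (matched /9)


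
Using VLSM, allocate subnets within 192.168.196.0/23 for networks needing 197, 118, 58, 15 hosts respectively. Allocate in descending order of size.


197 hosts -> /24 (254 usable): 192.168.196.0/24
118 hosts -> /25 (126 usable): 192.168.197.0/25
58 hosts -> /26 (62 usable): 192.168.197.128/26
15 hosts -> /27 (30 usable): 192.168.197.192/27
Allocation: 192.168.196.0/24 (197 hosts, 254 usable); 192.168.197.0/25 (118 hosts, 126 usable); 192.168.197.128/26 (58 hosts, 62 usable); 192.168.197.192/27 (15 hosts, 30 usable)


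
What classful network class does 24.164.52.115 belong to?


First octet: 24
Binary: 00011000
0xxxxxxx -> Class A (1-126)
Class A, default mask 255.0.0.0 (/8)


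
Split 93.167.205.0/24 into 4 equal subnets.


New prefix = 24 + 2 = 26
Each subnet has 64 addresses
  93.167.205.0/26
  93.167.205.64/26
  93.167.205.128/26
  93.167.205.192/26
Subnets: 93.167.205.0/26, 93.167.205.64/26, 93.167.205.128/26, 93.167.205.192/26


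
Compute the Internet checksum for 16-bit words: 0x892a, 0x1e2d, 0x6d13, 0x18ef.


Sum all words (with carry folding):
+ 0x892a = 0x892a
+ 0x1e2d = 0xa757
+ 0x6d13 = 0x146b
+ 0x18ef = 0x2d5a
One's complement: ~0x2d5a
Checksum = 0xd2a5


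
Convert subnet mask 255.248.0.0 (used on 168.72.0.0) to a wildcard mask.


Subnet mask: 255.248.0.0
Wildcard = 255.255.255.255 - subnet mask
255 - 255 = 0
255 - 248 = 7
255 - 0 = 255
255 - 0 = 255
Wildcard: 0.7.255.255


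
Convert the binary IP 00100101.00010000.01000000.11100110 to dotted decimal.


00100101 = 37
00010000 = 16
01000000 = 64
11100110 = 230
IP: 37.16.64.230


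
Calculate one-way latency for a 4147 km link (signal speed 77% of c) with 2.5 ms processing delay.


Speed = 0.77 * 3e5 km/s = 231000 km/s
Propagation delay = 4147 / 231000 = 0.018 s = 17.9524 ms
Processing delay = 2.5 ms
Total one-way latency = 20.4524 ms


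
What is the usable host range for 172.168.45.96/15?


Network: 172.168.0.0
Broadcast: 172.169.255.255
First usable = network + 1
Last usable = broadcast - 1
Range: 172.168.0.1 to 172.169.255.254


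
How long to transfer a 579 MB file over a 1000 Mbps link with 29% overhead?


Effective throughput = 1000 * (1 - 29/100) = 710 Mbps
File size in Mb = 579 * 8 = 4632 Mb
Time = 4632 / 710
Time = 6.5239 seconds


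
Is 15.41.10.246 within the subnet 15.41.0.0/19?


Subnet network: 15.41.0.0
Test IP AND mask: 15.41.0.0
Yes, 15.41.10.246 is in 15.41.0.0/19


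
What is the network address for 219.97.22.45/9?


IP:   11011011.01100001.00010110.00101101
Mask: 11111111.10000000.00000000.00000000
AND operation:
Net:  11011011.00000000.00000000.00000000
Network: 219.0.0.0/9


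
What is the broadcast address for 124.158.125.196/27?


Network: 124.158.125.192/27
Host bits = 5
Set all host bits to 1:
Broadcast: 124.158.125.223


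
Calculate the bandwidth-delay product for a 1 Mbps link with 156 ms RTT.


BDP = bandwidth * RTT
= 1 Mbps * 156 ms
= 1 * 1e6 * 156 / 1000 bits
= 156000 bits
= 19500 bytes
= 19.043 KB
BDP = 156000 bits (19500 bytes)


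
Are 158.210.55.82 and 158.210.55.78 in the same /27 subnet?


Mask: 255.255.255.224
158.210.55.82 AND mask = 158.210.55.64
158.210.55.78 AND mask = 158.210.55.64
Yes, same subnet (158.210.55.64)


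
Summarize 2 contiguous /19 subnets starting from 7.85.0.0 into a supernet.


Original prefix: /19
Number of subnets: 2 = 2^1
New prefix = 19 - 1 = 18
Supernet: 7.85.0.0/18


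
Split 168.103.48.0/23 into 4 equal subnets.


New prefix = 23 + 2 = 25
Each subnet has 128 addresses
  168.103.48.0/25
  168.103.48.128/25
  168.103.49.0/25
  168.103.49.128/25
Subnets: 168.103.48.0/25, 168.103.48.128/25, 168.103.49.0/25, 168.103.49.128/25


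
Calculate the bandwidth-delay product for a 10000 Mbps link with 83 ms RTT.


BDP = bandwidth * RTT
= 10000 Mbps * 83 ms
= 10000 * 1e6 * 83 / 1000 bits
= 830000000 bits
= 103750000 bytes
= 101318.3594 KB
BDP = 830000000 bits (103750000 bytes)


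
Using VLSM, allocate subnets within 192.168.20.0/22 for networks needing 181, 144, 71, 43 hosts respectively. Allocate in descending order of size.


181 hosts -> /24 (254 usable): 192.168.20.0/24
144 hosts -> /24 (254 usable): 192.168.21.0/24
71 hosts -> /25 (126 usable): 192.168.22.0/25
43 hosts -> /26 (62 usable): 192.168.22.128/26
Allocation: 192.168.20.0/24 (181 hosts, 254 usable); 192.168.21.0/24 (144 hosts, 254 usable); 192.168.22.0/25 (71 hosts, 126 usable); 192.168.22.128/26 (43 hosts, 62 usable)


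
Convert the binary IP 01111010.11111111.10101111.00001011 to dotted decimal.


01111010 = 122
11111111 = 255
10101111 = 175
00001011 = 11
IP: 122.255.175.11


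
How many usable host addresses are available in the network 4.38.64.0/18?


Host bits = 32 - 18 = 14
Total addresses = 2^14 = 16384
Usable = total - 2 (network and broadcast)
Usable hosts: 16382


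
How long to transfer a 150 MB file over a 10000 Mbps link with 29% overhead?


Effective throughput = 10000 * (1 - 29/100) = 7100 Mbps
File size in Mb = 150 * 8 = 1200 Mb
Time = 1200 / 7100
Time = 0.169 seconds


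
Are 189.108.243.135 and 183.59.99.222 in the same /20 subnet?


Mask: 255.255.240.0
189.108.243.135 AND mask = 189.108.240.0
183.59.99.222 AND mask = 183.59.96.0
No, different subnets (189.108.240.0 vs 183.59.96.0)


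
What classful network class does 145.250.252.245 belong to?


First octet: 145
Binary: 10010001
10xxxxxx -> Class B (128-191)
Class B, default mask 255.255.0.0 (/16)


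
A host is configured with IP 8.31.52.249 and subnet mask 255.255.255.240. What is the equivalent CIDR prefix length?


Binary: 11111111.11111111.11111111.11110000
Count leading 1s
Prefix: /28


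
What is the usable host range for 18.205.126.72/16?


Network: 18.205.0.0
Broadcast: 18.205.255.255
First usable = network + 1
Last usable = broadcast - 1
Range: 18.205.0.1 to 18.205.255.254


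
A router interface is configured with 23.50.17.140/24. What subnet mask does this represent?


/24 means 24 network bits, 8 host bits
Binary: 11111111111111111111111100000000
Mask: 255.255.255.0


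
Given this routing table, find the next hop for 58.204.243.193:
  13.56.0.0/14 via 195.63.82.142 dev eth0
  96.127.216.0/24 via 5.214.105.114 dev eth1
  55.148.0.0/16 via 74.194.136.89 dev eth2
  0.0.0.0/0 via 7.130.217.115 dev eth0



Longest prefix match for 58.204.243.193:
  /14 13.56.0.0: no
  /24 96.127.216.0: no
  /16 55.148.0.0: no
  /0 0.0.0.0: MATCH
Selected: next-hop 7.130.217.115 via eth0 (matched /0)


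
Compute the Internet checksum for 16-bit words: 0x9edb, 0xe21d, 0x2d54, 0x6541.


Sum all words (with carry folding):
+ 0x9edb = 0x9edb
+ 0xe21d = 0x80f9
+ 0x2d54 = 0xae4d
+ 0x6541 = 0x138f
One's complement: ~0x138f
Checksum = 0xec70


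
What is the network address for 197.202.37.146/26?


IP:   11000101.11001010.00100101.10010010
Mask: 11111111.11111111.11111111.11000000
AND operation:
Net:  11000101.11001010.00100101.10000000
Network: 197.202.37.128/26


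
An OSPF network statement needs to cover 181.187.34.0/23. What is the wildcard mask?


Subnet mask: 255.255.254.0
Wildcard = 255.255.255.255 - subnet mask
255 - 255 = 0
255 - 255 = 0
255 - 254 = 1
255 - 0 = 255
Wildcard: 0.0.1.255


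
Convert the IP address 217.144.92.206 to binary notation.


217 = 11011001
144 = 10010000
92 = 01011100
206 = 11001110
Binary: 11011001.10010000.01011100.11001110


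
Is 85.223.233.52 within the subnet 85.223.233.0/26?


Subnet network: 85.223.233.0
Test IP AND mask: 85.223.233.0
Yes, 85.223.233.52 is in 85.223.233.0/26


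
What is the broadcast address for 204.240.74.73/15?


Network: 204.240.0.0/15
Host bits = 17
Set all host bits to 1:
Broadcast: 204.241.255.255


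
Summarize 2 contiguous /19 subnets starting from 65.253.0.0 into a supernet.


Original prefix: /19
Number of subnets: 2 = 2^1
New prefix = 19 - 1 = 18
Supernet: 65.253.0.0/18


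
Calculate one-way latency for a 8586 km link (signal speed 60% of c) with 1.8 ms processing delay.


Speed = 0.6 * 3e5 km/s = 180000 km/s
Propagation delay = 8586 / 180000 = 0.0477 s = 47.7 ms
Processing delay = 1.8 ms
Total one-way latency = 49.5 ms


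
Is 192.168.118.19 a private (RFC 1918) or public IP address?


RFC 1918 private ranges:
  10.0.0.0/8 (10.0.0.0 - 10.255.255.255)
  172.16.0.0/12 (172.16.0.0 - 172.31.255.255)
  192.168.0.0/16 (192.168.0.0 - 192.168.255.255)
Private (in 192.168.0.0/16)


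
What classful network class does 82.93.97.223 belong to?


First octet: 82
Binary: 01010010
0xxxxxxx -> Class A (1-126)
Class A, default mask 255.0.0.0 (/8)


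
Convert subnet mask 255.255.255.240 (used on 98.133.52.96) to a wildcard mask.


Subnet mask: 255.255.255.240
Wildcard = 255.255.255.255 - subnet mask
255 - 255 = 0
255 - 255 = 0
255 - 255 = 0
255 - 240 = 15
Wildcard: 0.0.0.15


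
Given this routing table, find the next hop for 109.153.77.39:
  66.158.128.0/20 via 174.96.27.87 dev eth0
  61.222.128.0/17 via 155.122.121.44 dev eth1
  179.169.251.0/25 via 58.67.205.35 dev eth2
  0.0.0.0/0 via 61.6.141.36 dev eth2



Longest prefix match for 109.153.77.39:
  /20 66.158.128.0: no
  /17 61.222.128.0: no
  /25 179.169.251.0: no
  /0 0.0.0.0: MATCH
Selected: next-hop 61.6.141.36 via eth2 (matched /0)


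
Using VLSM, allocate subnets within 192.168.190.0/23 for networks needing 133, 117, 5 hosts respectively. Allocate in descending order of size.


133 hosts -> /24 (254 usable): 192.168.190.0/24
117 hosts -> /25 (126 usable): 192.168.191.0/25
5 hosts -> /29 (6 usable): 192.168.191.128/29
Allocation: 192.168.190.0/24 (133 hosts, 254 usable); 192.168.191.0/25 (117 hosts, 126 usable); 192.168.191.128/29 (5 hosts, 6 usable)


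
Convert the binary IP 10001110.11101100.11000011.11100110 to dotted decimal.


10001110 = 142
11101100 = 236
11000011 = 195
11100110 = 230
IP: 142.236.195.230


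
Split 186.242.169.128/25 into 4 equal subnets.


New prefix = 25 + 2 = 27
Each subnet has 32 addresses
  186.242.169.128/27
  186.242.169.160/27
  186.242.169.192/27
  186.242.169.224/27
Subnets: 186.242.169.128/27, 186.242.169.160/27, 186.242.169.192/27, 186.242.169.224/27


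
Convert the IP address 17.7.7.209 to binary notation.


17 = 00010001
7 = 00000111
7 = 00000111
209 = 11010001
Binary: 00010001.00000111.00000111.11010001


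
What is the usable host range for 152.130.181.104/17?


Network: 152.130.128.0
Broadcast: 152.130.255.255
First usable = network + 1
Last usable = broadcast - 1
Range: 152.130.128.1 to 152.130.255.254


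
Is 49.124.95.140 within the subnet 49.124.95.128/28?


Subnet network: 49.124.95.128
Test IP AND mask: 49.124.95.128
Yes, 49.124.95.140 is in 49.124.95.128/28


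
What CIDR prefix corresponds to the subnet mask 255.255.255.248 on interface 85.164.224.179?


Binary: 11111111.11111111.11111111.11111000
Count leading 1s
Prefix: /29


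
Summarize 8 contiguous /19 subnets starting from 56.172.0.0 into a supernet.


Original prefix: /19
Number of subnets: 8 = 2^3
New prefix = 19 - 3 = 16
Supernet: 56.172.0.0/16


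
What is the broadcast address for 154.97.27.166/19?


Network: 154.97.0.0/19
Host bits = 13
Set all host bits to 1:
Broadcast: 154.97.31.255


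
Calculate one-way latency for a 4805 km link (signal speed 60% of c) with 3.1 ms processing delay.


Speed = 0.6 * 3e5 km/s = 180000 km/s
Propagation delay = 4805 / 180000 = 0.0267 s = 26.6944 ms
Processing delay = 3.1 ms
Total one-way latency = 29.7944 ms


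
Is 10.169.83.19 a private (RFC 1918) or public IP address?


RFC 1918 private ranges:
  10.0.0.0/8 (10.0.0.0 - 10.255.255.255)
  172.16.0.0/12 (172.16.0.0 - 172.31.255.255)
  192.168.0.0/16 (192.168.0.0 - 192.168.255.255)
Private (in 10.0.0.0/8)


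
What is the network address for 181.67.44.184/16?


IP:   10110101.01000011.00101100.10111000
Mask: 11111111.11111111.00000000.00000000
AND operation:
Net:  10110101.01000011.00000000.00000000
Network: 181.67.0.0/16


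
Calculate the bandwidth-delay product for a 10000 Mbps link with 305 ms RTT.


BDP = bandwidth * RTT
= 10000 Mbps * 305 ms
= 10000 * 1e6 * 305 / 1000 bits
= 3050000000 bits
= 381250000 bytes
= 372314.4531 KB
BDP = 3050000000 bits (381250000 bytes)


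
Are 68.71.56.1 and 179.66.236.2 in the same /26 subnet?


Mask: 255.255.255.192
68.71.56.1 AND mask = 68.71.56.0
179.66.236.2 AND mask = 179.66.236.0
No, different subnets (68.71.56.0 vs 179.66.236.0)


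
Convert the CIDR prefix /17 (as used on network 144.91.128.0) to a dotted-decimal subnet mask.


/17 means 17 network bits, 15 host bits
Binary: 11111111111111111000000000000000
Mask: 255.255.128.0


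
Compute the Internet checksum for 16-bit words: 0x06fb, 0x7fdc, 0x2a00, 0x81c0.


Sum all words (with carry folding):
+ 0x06fb = 0x06fb
+ 0x7fdc = 0x86d7
+ 0x2a00 = 0xb0d7
+ 0x81c0 = 0x3298
One's complement: ~0x3298
Checksum = 0xcd67


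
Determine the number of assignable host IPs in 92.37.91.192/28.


Host bits = 32 - 28 = 4
Total addresses = 2^4 = 16
Usable = total - 2 (network and broadcast)
Usable hosts: 14


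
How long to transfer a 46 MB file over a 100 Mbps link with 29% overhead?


Effective throughput = 100 * (1 - 29/100) = 71 Mbps
File size in Mb = 46 * 8 = 368 Mb
Time = 368 / 71
Time = 5.1831 seconds


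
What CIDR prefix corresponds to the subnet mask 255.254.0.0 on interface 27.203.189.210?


Binary: 11111111.11111110.00000000.00000000
Count leading 1s
Prefix: /15


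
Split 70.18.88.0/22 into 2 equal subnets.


New prefix = 22 + 1 = 23
Each subnet has 512 addresses
  70.18.88.0/23
  70.18.90.0/23
Subnets: 70.18.88.0/23, 70.18.90.0/23


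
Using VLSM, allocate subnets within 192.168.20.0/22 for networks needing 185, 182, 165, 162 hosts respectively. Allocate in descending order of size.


185 hosts -> /24 (254 usable): 192.168.20.0/24
182 hosts -> /24 (254 usable): 192.168.21.0/24
165 hosts -> /24 (254 usable): 192.168.22.0/24
162 hosts -> /24 (254 usable): 192.168.23.0/24
Allocation: 192.168.20.0/24 (185 hosts, 254 usable); 192.168.21.0/24 (182 hosts, 254 usable); 192.168.22.0/24 (165 hosts, 254 usable); 192.168.23.0/24 (162 hosts, 254 usable)


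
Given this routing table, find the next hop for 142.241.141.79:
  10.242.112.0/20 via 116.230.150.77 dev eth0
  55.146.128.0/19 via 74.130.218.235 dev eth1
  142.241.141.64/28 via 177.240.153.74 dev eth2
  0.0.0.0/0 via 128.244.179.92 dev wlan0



Longest prefix match for 142.241.141.79:
  /20 10.242.112.0: no
  /19 55.146.128.0: no
  /28 142.241.141.64: MATCH
  /0 0.0.0.0: MATCH
Selected: next-hop 177.240.153.74 via eth2 (matched /28)


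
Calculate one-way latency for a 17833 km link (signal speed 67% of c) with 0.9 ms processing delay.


Speed = 0.67 * 3e5 km/s = 201000 km/s
Propagation delay = 17833 / 201000 = 0.0887 s = 88.7214 ms
Processing delay = 0.9 ms
Total one-way latency = 89.6214 ms


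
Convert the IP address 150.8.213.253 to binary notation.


150 = 10010110
8 = 00001000
213 = 11010101
253 = 11111101
Binary: 10010110.00001000.11010101.11111101


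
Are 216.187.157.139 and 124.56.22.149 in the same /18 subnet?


Mask: 255.255.192.0
216.187.157.139 AND mask = 216.187.128.0
124.56.22.149 AND mask = 124.56.0.0
No, different subnets (216.187.128.0 vs 124.56.0.0)


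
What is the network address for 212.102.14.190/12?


IP:   11010100.01100110.00001110.10111110
Mask: 11111111.11110000.00000000.00000000
AND operation:
Net:  11010100.01100000.00000000.00000000
Network: 212.96.0.0/12


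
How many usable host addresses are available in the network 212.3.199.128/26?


Host bits = 32 - 26 = 6
Total addresses = 2^6 = 64
Usable = total - 2 (network and broadcast)
Usable hosts: 62


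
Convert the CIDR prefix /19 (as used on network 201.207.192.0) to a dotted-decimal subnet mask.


/19 means 19 network bits, 13 host bits
Binary: 11111111111111111110000000000000
Mask: 255.255.224.0


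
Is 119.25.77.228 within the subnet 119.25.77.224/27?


Subnet network: 119.25.77.224
Test IP AND mask: 119.25.77.224
Yes, 119.25.77.228 is in 119.25.77.224/27


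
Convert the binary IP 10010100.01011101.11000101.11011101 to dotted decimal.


10010100 = 148
01011101 = 93
11000101 = 197
11011101 = 221
IP: 148.93.197.221


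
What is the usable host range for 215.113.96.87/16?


Network: 215.113.0.0
Broadcast: 215.113.255.255
First usable = network + 1
Last usable = broadcast - 1
Range: 215.113.0.1 to 215.113.255.254


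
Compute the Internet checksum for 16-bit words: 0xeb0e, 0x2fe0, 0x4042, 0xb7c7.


Sum all words (with carry folding):
+ 0xeb0e = 0xeb0e
+ 0x2fe0 = 0x1aef
+ 0x4042 = 0x5b31
+ 0xb7c7 = 0x12f9
One's complement: ~0x12f9
Checksum = 0xed06


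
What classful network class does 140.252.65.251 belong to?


First octet: 140
Binary: 10001100
10xxxxxx -> Class B (128-191)
Class B, default mask 255.255.0.0 (/16)


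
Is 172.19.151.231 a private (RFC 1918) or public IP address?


RFC 1918 private ranges:
  10.0.0.0/8 (10.0.0.0 - 10.255.255.255)
  172.16.0.0/12 (172.16.0.0 - 172.31.255.255)
  192.168.0.0/16 (192.168.0.0 - 192.168.255.255)
Private (in 172.16.0.0/12)


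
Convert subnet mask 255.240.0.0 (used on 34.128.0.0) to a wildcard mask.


Subnet mask: 255.240.0.0
Wildcard = 255.255.255.255 - subnet mask
255 - 255 = 0
255 - 240 = 15
255 - 0 = 255
255 - 0 = 255
Wildcard: 0.15.255.255


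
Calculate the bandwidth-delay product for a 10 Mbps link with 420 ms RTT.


BDP = bandwidth * RTT
= 10 Mbps * 420 ms
= 10 * 1e6 * 420 / 1000 bits
= 4200000 bits
= 525000 bytes
= 512.6953 KB
BDP = 4200000 bits (525000 bytes)


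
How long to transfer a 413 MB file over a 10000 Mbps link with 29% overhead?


Effective throughput = 10000 * (1 - 29/100) = 7100 Mbps
File size in Mb = 413 * 8 = 3304 Mb
Time = 3304 / 7100
Time = 0.4654 seconds


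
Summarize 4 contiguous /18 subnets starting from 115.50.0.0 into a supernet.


Original prefix: /18
Number of subnets: 4 = 2^2
New prefix = 18 - 2 = 16
Supernet: 115.50.0.0/16


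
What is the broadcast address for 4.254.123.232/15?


Network: 4.254.0.0/15
Host bits = 17
Set all host bits to 1:
Broadcast: 4.255.255.255


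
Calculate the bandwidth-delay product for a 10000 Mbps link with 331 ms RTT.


BDP = bandwidth * RTT
= 10000 Mbps * 331 ms
= 10000 * 1e6 * 331 / 1000 bits
= 3310000000 bits
= 413750000 bytes
= 404052.7344 KB
BDP = 3310000000 bits (413750000 bytes)


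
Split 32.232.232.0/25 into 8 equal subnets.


New prefix = 25 + 3 = 28
Each subnet has 16 addresses
  32.232.232.0/28
  32.232.232.16/28
  32.232.232.32/28
  32.232.232.48/28
  32.232.232.64/28
  32.232.232.80/28
  32.232.232.96/28
  32.232.232.112/28
Subnets: 32.232.232.0/28, 32.232.232.16/28, 32.232.232.32/28, 32.232.232.48/28, 32.232.232.64/28, 32.232.232.80/28, 32.232.232.96/28, 32.232.232.112/28


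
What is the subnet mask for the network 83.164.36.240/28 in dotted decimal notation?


/28 means 28 network bits, 4 host bits
Binary: 11111111111111111111111111110000
Mask: 255.255.255.240


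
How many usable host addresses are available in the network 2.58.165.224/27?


Host bits = 32 - 27 = 5
Total addresses = 2^5 = 32
Usable = total - 2 (network and broadcast)
Usable hosts: 30


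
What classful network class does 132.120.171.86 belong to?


First octet: 132
Binary: 10000100
10xxxxxx -> Class B (128-191)
Class B, default mask 255.255.0.0 (/16)


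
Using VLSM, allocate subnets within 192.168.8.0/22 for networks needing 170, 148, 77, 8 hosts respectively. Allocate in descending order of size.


170 hosts -> /24 (254 usable): 192.168.8.0/24
148 hosts -> /24 (254 usable): 192.168.9.0/24
77 hosts -> /25 (126 usable): 192.168.10.0/25
8 hosts -> /28 (14 usable): 192.168.10.128/28
Allocation: 192.168.8.0/24 (170 hosts, 254 usable); 192.168.9.0/24 (148 hosts, 254 usable); 192.168.10.0/25 (77 hosts, 126 usable); 192.168.10.128/28 (8 hosts, 14 usable)


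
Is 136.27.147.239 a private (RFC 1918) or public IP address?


RFC 1918 private ranges:
  10.0.0.0/8 (10.0.0.0 - 10.255.255.255)
  172.16.0.0/12 (172.16.0.0 - 172.31.255.255)
  192.168.0.0/16 (192.168.0.0 - 192.168.255.255)
Public (not in any RFC 1918 range)


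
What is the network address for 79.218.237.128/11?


IP:   01001111.11011010.11101101.10000000
Mask: 11111111.11100000.00000000.00000000
AND operation:
Net:  01001111.11000000.00000000.00000000
Network: 79.192.0.0/11


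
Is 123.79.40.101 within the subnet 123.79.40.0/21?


Subnet network: 123.79.40.0
Test IP AND mask: 123.79.40.0
Yes, 123.79.40.101 is in 123.79.40.0/21


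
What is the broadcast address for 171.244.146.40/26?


Network: 171.244.146.0/26
Host bits = 6
Set all host bits to 1:
Broadcast: 171.244.146.63


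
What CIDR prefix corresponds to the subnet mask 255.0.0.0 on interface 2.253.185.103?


Binary: 11111111.00000000.00000000.00000000
Count leading 1s
Prefix: /8


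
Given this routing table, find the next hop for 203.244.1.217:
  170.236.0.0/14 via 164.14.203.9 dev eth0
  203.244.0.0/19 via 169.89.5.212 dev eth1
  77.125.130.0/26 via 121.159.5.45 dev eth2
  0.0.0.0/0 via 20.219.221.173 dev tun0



Longest prefix match for 203.244.1.217:
  /14 170.236.0.0: no
  /19 203.244.0.0: MATCH
  /26 77.125.130.0: no
  /0 0.0.0.0: MATCH
Selected: next-hop 169.89.5.212 via eth1 (matched /19)


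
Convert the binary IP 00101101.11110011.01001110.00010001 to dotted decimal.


00101101 = 45
11110011 = 243
01001110 = 78
00010001 = 17
IP: 45.243.78.17


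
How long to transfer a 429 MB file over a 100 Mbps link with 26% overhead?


Effective throughput = 100 * (1 - 26/100) = 74 Mbps
File size in Mb = 429 * 8 = 3432 Mb
Time = 3432 / 74
Time = 46.3784 seconds


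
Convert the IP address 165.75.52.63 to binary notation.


165 = 10100101
75 = 01001011
52 = 00110100
63 = 00111111
Binary: 10100101.01001011.00110100.00111111


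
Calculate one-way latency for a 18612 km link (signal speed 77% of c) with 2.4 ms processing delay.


Speed = 0.77 * 3e5 km/s = 231000 km/s
Propagation delay = 18612 / 231000 = 0.0806 s = 80.5714 ms
Processing delay = 2.4 ms
Total one-way latency = 82.9714 ms


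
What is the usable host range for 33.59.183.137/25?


Network: 33.59.183.128
Broadcast: 33.59.183.255
First usable = network + 1
Last usable = broadcast - 1
Range: 33.59.183.129 to 33.59.183.254


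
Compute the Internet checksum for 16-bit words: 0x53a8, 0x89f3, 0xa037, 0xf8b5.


Sum all words (with carry folding):
+ 0x53a8 = 0x53a8
+ 0x89f3 = 0xdd9b
+ 0xa037 = 0x7dd3
+ 0xf8b5 = 0x7689
One's complement: ~0x7689
Checksum = 0x8976


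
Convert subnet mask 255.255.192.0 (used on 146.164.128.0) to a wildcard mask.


Subnet mask: 255.255.192.0
Wildcard = 255.255.255.255 - subnet mask
255 - 255 = 0
255 - 255 = 0
255 - 192 = 63
255 - 0 = 255
Wildcard: 0.0.63.255


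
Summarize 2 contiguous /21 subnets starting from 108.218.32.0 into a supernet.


Original prefix: /21
Number of subnets: 2 = 2^1
New prefix = 21 - 1 = 20
Supernet: 108.218.32.0/20


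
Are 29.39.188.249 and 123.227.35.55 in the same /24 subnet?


Mask: 255.255.255.0
29.39.188.249 AND mask = 29.39.188.0
123.227.35.55 AND mask = 123.227.35.0
No, different subnets (29.39.188.0 vs 123.227.35.0)


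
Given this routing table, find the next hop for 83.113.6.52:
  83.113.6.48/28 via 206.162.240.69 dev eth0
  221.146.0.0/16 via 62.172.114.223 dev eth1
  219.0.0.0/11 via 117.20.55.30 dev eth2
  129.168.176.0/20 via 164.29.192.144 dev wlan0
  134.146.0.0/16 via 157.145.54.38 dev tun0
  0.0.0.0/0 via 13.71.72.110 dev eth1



Longest prefix match for 83.113.6.52:
  /28 83.113.6.48: MATCH
  /16 221.146.0.0: no
  /11 219.0.0.0: no
  /20 129.168.176.0: no
  /16 134.146.0.0: no
  /0 0.0.0.0: MATCH
Selected: next-hop 206.162.240.69 via eth0 (matched /28)


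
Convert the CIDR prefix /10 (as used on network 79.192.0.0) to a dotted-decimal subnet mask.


/10 means 10 network bits, 22 host bits
Binary: 11111111110000000000000000000000
Mask: 255.192.0.0


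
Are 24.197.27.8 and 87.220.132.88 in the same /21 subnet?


Mask: 255.255.248.0
24.197.27.8 AND mask = 24.197.24.0
87.220.132.88 AND mask = 87.220.128.0
No, different subnets (24.197.24.0 vs 87.220.128.0)


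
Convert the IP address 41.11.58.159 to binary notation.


41 = 00101001
11 = 00001011
58 = 00111010
159 = 10011111
Binary: 00101001.00001011.00111010.10011111


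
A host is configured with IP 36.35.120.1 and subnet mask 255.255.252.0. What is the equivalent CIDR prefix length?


Binary: 11111111.11111111.11111100.00000000
Count leading 1s
Prefix: /22


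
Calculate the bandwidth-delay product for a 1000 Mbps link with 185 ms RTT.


BDP = bandwidth * RTT
= 1000 Mbps * 185 ms
= 1000 * 1e6 * 185 / 1000 bits
= 185000000 bits
= 23125000 bytes
= 22583.0078 KB
BDP = 185000000 bits (23125000 bytes)


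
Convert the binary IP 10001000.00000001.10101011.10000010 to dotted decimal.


10001000 = 136
00000001 = 1
10101011 = 171
10000010 = 130
IP: 136.1.171.130


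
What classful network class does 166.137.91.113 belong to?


First octet: 166
Binary: 10100110
10xxxxxx -> Class B (128-191)
Class B, default mask 255.255.0.0 (/16)


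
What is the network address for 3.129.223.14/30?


IP:   00000011.10000001.11011111.00001110
Mask: 11111111.11111111.11111111.11111100
AND operation:
Net:  00000011.10000001.11011111.00001100
Network: 3.129.223.12/30


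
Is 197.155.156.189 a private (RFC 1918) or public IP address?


RFC 1918 private ranges:
  10.0.0.0/8 (10.0.0.0 - 10.255.255.255)
  172.16.0.0/12 (172.16.0.0 - 172.31.255.255)
  192.168.0.0/16 (192.168.0.0 - 192.168.255.255)
Public (not in any RFC 1918 range)


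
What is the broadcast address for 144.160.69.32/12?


Network: 144.160.0.0/12
Host bits = 20
Set all host bits to 1:
Broadcast: 144.175.255.255


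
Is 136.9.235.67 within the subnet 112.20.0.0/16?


Subnet network: 112.20.0.0
Test IP AND mask: 136.9.0.0
No, 136.9.235.67 is not in 112.20.0.0/16


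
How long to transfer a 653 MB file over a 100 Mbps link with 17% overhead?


Effective throughput = 100 * (1 - 17/100) = 83 Mbps
File size in Mb = 653 * 8 = 5224 Mb
Time = 5224 / 83
Time = 62.9398 seconds


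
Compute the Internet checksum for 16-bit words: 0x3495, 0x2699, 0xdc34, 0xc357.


Sum all words (with carry folding):
+ 0x3495 = 0x3495
+ 0x2699 = 0x5b2e
+ 0xdc34 = 0x3763
+ 0xc357 = 0xfaba
One's complement: ~0xfaba
Checksum = 0x0545


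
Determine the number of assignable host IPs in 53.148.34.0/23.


Host bits = 32 - 23 = 9
Total addresses = 2^9 = 512
Usable = total - 2 (network and broadcast)
Usable hosts: 510


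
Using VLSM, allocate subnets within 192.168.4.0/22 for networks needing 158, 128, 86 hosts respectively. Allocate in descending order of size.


158 hosts -> /24 (254 usable): 192.168.4.0/24
128 hosts -> /24 (254 usable): 192.168.5.0/24
86 hosts -> /25 (126 usable): 192.168.6.0/25
Allocation: 192.168.4.0/24 (158 hosts, 254 usable); 192.168.5.0/24 (128 hosts, 254 usable); 192.168.6.0/25 (86 hosts, 126 usable)


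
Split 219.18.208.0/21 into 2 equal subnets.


New prefix = 21 + 1 = 22
Each subnet has 1024 addresses
  219.18.208.0/22
  219.18.212.0/22
Subnets: 219.18.208.0/22, 219.18.212.0/22


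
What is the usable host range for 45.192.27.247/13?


Network: 45.192.0.0
Broadcast: 45.199.255.255
First usable = network + 1
Last usable = broadcast - 1
Range: 45.192.0.1 to 45.199.255.254


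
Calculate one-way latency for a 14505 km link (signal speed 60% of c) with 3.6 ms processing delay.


Speed = 0.6 * 3e5 km/s = 180000 km/s
Propagation delay = 14505 / 180000 = 0.0806 s = 80.5833 ms
Processing delay = 3.6 ms
Total one-way latency = 84.1833 ms


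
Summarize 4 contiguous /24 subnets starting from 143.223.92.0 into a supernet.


Original prefix: /24
Number of subnets: 4 = 2^2
New prefix = 24 - 2 = 22
Supernet: 143.223.92.0/22


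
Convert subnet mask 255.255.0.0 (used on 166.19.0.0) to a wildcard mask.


Subnet mask: 255.255.0.0
Wildcard = 255.255.255.255 - subnet mask
255 - 255 = 0
255 - 255 = 0
255 - 0 = 255
255 - 0 = 255
Wildcard: 0.0.255.255


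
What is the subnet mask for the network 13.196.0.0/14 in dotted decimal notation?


/14 means 14 network bits, 18 host bits
Binary: 11111111111111000000000000000000
Mask: 255.252.0.0


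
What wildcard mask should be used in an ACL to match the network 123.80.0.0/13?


Subnet mask: 255.248.0.0
Wildcard = 255.255.255.255 - subnet mask
255 - 255 = 0
255 - 248 = 7
255 - 0 = 255
255 - 0 = 255
Wildcard: 0.7.255.255


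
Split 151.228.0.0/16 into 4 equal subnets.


New prefix = 16 + 2 = 18
Each subnet has 16384 addresses
  151.228.0.0/18
  151.228.64.0/18
  151.228.128.0/18
  151.228.192.0/18
Subnets: 151.228.0.0/18, 151.228.64.0/18, 151.228.128.0/18, 151.228.192.0/18


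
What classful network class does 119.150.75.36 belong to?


First octet: 119
Binary: 01110111
0xxxxxxx -> Class A (1-126)
Class A, default mask 255.0.0.0 (/8)


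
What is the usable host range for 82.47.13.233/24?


Network: 82.47.13.0
Broadcast: 82.47.13.255
First usable = network + 1
Last usable = broadcast - 1
Range: 82.47.13.1 to 82.47.13.254


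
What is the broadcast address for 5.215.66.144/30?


Network: 5.215.66.144/30
Host bits = 2
Set all host bits to 1:
Broadcast: 5.215.66.147


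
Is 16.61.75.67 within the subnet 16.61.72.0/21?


Subnet network: 16.61.72.0
Test IP AND mask: 16.61.72.0
Yes, 16.61.75.67 is in 16.61.72.0/21


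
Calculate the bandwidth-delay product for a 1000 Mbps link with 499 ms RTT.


BDP = bandwidth * RTT
= 1000 Mbps * 499 ms
= 1000 * 1e6 * 499 / 1000 bits
= 499000000 bits
= 62375000 bytes
= 60913.0859 KB
BDP = 499000000 bits (62375000 bytes)


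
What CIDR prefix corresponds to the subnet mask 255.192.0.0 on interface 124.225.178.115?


Binary: 11111111.11000000.00000000.00000000
Count leading 1s
Prefix: /10


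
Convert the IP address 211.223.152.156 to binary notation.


211 = 11010011
223 = 11011111
152 = 10011000
156 = 10011100
Binary: 11010011.11011111.10011000.10011100


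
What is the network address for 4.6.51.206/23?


IP:   00000100.00000110.00110011.11001110
Mask: 11111111.11111111.11111110.00000000
AND operation:
Net:  00000100.00000110.00110010.00000000
Network: 4.6.50.0/23


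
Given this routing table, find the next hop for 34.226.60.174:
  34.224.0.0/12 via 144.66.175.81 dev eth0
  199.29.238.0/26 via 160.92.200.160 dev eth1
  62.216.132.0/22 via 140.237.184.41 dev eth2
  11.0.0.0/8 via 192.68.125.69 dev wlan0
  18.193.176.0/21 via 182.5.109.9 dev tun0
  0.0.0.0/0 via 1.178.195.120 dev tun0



Longest prefix match for 34.226.60.174:
  /12 34.224.0.0: MATCH
  /26 199.29.238.0: no
  /22 62.216.132.0: no
  /8 11.0.0.0: no
  /21 18.193.176.0: no
  /0 0.0.0.0: MATCH
Selected: next-hop 144.66.175.81 via eth0 (matched /12)


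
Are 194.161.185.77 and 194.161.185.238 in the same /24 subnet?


Mask: 255.255.255.0
194.161.185.77 AND mask = 194.161.185.0
194.161.185.238 AND mask = 194.161.185.0
Yes, same subnet (194.161.185.0)


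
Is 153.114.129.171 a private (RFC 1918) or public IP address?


RFC 1918 private ranges:
  10.0.0.0/8 (10.0.0.0 - 10.255.255.255)
  172.16.0.0/12 (172.16.0.0 - 172.31.255.255)
  192.168.0.0/16 (192.168.0.0 - 192.168.255.255)
Public (not in any RFC 1918 range)


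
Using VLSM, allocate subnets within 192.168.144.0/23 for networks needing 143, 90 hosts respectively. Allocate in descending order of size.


143 hosts -> /24 (254 usable): 192.168.144.0/24
90 hosts -> /25 (126 usable): 192.168.145.0/25
Allocation: 192.168.144.0/24 (143 hosts, 254 usable); 192.168.145.0/25 (90 hosts, 126 usable)


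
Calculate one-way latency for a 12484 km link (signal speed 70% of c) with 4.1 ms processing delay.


Speed = 0.7 * 3e5 km/s = 210000 km/s
Propagation delay = 12484 / 210000 = 0.0594 s = 59.4476 ms
Processing delay = 4.1 ms
Total one-way latency = 63.5476 ms


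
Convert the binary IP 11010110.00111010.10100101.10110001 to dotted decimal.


11010110 = 214
00111010 = 58
10100101 = 165
10110001 = 177
IP: 214.58.165.177


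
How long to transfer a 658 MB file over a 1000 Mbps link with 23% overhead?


Effective throughput = 1000 * (1 - 23/100) = 770 Mbps
File size in Mb = 658 * 8 = 5264 Mb
Time = 5264 / 770
Time = 6.8364 seconds


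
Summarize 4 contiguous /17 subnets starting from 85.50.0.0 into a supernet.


Original prefix: /17
Number of subnets: 4 = 2^2
New prefix = 17 - 2 = 15
Supernet: 85.50.0.0/15


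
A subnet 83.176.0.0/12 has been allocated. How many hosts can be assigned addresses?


Host bits = 32 - 12 = 20
Total addresses = 2^20 = 1048576
Usable = total - 2 (network and broadcast)
Usable hosts: 1048574


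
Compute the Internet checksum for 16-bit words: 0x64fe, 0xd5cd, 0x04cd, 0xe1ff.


Sum all words (with carry folding):
+ 0x64fe = 0x64fe
+ 0xd5cd = 0x3acc
+ 0x04cd = 0x3f99
+ 0xe1ff = 0x2199
One's complement: ~0x2199
Checksum = 0xde66


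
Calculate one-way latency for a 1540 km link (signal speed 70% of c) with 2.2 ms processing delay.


Speed = 0.7 * 3e5 km/s = 210000 km/s
Propagation delay = 1540 / 210000 = 0.0073 s = 7.3333 ms
Processing delay = 2.2 ms
Total one-way latency = 9.5333 ms


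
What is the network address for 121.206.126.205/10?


IP:   01111001.11001110.01111110.11001101
Mask: 11111111.11000000.00000000.00000000
AND operation:
Net:  01111001.11000000.00000000.00000000
Network: 121.192.0.0/10


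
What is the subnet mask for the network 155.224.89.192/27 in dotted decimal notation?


/27 means 27 network bits, 5 host bits
Binary: 11111111111111111111111111100000
Mask: 255.255.255.224


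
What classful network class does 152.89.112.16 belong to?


First octet: 152
Binary: 10011000
10xxxxxx -> Class B (128-191)
Class B, default mask 255.255.0.0 (/16)


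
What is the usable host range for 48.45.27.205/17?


Network: 48.45.0.0
Broadcast: 48.45.127.255
First usable = network + 1
Last usable = broadcast - 1
Range: 48.45.0.1 to 48.45.127.254


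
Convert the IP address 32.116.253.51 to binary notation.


32 = 00100000
116 = 01110100
253 = 11111101
51 = 00110011
Binary: 00100000.01110100.11111101.00110011


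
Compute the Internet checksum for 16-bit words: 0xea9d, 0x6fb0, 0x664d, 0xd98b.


Sum all words (with carry folding):
+ 0xea9d = 0xea9d
+ 0x6fb0 = 0x5a4e
+ 0x664d = 0xc09b
+ 0xd98b = 0x9a27
One's complement: ~0x9a27
Checksum = 0x65d8


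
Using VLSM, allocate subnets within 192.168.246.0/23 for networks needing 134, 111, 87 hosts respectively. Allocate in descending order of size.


134 hosts -> /24 (254 usable): 192.168.246.0/24
111 hosts -> /25 (126 usable): 192.168.247.0/25
87 hosts -> /25 (126 usable): 192.168.247.128/25
Allocation: 192.168.246.0/24 (134 hosts, 254 usable); 192.168.247.0/25 (111 hosts, 126 usable); 192.168.247.128/25 (87 hosts, 126 usable)
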